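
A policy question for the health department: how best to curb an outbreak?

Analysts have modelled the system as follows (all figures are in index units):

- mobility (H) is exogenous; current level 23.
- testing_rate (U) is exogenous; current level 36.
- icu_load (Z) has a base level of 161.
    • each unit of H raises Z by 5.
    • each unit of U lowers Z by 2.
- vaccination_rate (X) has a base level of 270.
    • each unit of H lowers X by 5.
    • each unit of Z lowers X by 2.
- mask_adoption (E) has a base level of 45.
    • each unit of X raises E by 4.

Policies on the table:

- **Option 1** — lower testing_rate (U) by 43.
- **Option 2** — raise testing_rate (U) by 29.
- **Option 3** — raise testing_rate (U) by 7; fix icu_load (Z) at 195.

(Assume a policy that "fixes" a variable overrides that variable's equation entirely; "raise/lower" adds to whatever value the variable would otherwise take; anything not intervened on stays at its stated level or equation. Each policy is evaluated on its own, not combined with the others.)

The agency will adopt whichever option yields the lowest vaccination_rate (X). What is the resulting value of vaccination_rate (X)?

Option 1 (U − 43):
  H = 23
  U = 36 − 43 = -7
  Z = 161 + 5·23 − 2·(-7) = 290
  X = 270 − 5·23 − 2·290 = -425
Option 2 (U + 29):
  H = 23
  U = 36 + 29 = 65
  Z = 161 + 5·23 − 2·65 = 146
  X = 270 − 5·23 − 2·146 = -137
Option 3 (U + 7, Z := 195):
  H = 23
  U = 36 + 7 = 43
  Z = 195
  X = 270 − 5·23 − 2·195 = -235
Comparing — Option 1: X=-425, Option 2: X=-137, Option 3: X=-235. Lowest is -425 (Option 1).

-425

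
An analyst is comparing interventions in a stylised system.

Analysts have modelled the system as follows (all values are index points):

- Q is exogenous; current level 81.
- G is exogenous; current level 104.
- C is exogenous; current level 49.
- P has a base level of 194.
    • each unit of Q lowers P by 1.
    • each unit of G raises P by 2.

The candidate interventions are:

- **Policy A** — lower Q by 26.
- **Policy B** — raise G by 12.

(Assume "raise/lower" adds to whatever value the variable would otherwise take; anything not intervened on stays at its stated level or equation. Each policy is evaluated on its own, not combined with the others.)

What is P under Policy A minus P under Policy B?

2

Policy A (Q − 26):
  Q = 81 − 26 = 55
  G = 104
  P = 194 − 55 + 2·104 = 347
Policy B (G + 12):
  Q = 81
  G = 104 + 12 = 116
  P = 194 − 81 + 2·116 = 345
P: 347 − 345 = 2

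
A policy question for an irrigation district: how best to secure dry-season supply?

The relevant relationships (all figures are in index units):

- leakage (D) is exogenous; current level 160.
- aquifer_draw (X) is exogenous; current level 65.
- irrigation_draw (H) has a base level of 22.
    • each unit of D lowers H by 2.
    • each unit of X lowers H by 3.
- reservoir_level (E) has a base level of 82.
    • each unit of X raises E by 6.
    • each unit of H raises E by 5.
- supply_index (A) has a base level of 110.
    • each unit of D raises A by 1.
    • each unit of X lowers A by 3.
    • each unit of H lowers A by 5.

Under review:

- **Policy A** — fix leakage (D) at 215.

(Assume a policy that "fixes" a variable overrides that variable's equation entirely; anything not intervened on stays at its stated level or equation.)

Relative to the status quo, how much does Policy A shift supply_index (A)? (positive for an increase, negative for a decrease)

605

Baseline:
  D = 160
  X = 65
  H = 22 − 2·160 − 3·65 = -493
  A = 110 + 160 − 3·65 − 5·(-493) = 2540
Policy A (D := 215):
  D = 215
  X = 65
  H = 22 − 2·215 − 3·65 = -603
  A = 110 + 215 − 3·65 − 5·(-603) = 3145
Change in A: 3145 − 2540 = 605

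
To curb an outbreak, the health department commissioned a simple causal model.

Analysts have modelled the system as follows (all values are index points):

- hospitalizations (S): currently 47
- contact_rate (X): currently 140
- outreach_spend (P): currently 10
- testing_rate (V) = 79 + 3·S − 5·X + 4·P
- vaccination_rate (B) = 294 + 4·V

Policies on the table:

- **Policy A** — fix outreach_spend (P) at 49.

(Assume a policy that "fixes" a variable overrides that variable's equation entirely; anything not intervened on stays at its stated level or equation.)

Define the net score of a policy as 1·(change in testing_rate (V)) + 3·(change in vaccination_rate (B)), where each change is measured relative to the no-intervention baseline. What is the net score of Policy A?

2028

Baseline:
  S = 47
  X = 140
  P = 10
  V = 79 + 3·47 − 5·140 + 4·10 = -440
  B = 294 + 4·(-440) = -1466
Policy A (P := 49):
  S = 47
  X = 140
  P = 49
  V = 79 + 3·47 − 5·140 + 4·49 = -284
  B = 294 + 4·(-284) = -842
ΔV = -284 − (-440) = 156; ΔB = -842 − (-1466) = 624
Score = 1·156 + 3·624 = 2028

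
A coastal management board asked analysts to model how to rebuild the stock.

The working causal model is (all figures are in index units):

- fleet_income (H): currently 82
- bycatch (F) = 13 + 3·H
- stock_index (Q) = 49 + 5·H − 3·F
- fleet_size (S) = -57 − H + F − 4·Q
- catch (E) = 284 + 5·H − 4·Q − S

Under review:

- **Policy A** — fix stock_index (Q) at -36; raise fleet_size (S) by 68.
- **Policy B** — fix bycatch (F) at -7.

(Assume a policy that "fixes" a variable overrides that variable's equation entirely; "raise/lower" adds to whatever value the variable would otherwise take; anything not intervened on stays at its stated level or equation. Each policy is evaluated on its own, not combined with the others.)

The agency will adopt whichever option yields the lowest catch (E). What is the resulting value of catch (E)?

506

Policy A (Q := -36, S + 68):
  H = 82
  F = 13 + 3·82 = 259
  Q = -36
  S = -57 − 82 + 259 − 4·(-36) (+68 from intervention) = 332
  E = 284 + 5·82 − 4·(-36) − 332 = 506
Policy B (F := -7):
  H = 82
  F = -7
  Q = 49 + 5·82 − 3·(-7) = 480
  S = -57 − 82 + (-7) − 4·480 = -2066
  E = 284 + 5·82 − 4·480 − (-2066) = 840
Comparing — Policy A: E=506, Policy B: E=840. Lowest is 506 (Policy A).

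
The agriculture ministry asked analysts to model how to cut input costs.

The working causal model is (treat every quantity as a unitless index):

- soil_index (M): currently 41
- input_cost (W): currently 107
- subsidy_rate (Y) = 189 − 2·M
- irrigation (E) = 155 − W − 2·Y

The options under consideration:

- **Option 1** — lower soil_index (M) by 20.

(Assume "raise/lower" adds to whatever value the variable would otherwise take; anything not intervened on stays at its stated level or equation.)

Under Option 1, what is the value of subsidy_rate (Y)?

147

Option 1 (M − 20):
  M = 41 − 20 = 21
  Y = 189 − 2·21 = 147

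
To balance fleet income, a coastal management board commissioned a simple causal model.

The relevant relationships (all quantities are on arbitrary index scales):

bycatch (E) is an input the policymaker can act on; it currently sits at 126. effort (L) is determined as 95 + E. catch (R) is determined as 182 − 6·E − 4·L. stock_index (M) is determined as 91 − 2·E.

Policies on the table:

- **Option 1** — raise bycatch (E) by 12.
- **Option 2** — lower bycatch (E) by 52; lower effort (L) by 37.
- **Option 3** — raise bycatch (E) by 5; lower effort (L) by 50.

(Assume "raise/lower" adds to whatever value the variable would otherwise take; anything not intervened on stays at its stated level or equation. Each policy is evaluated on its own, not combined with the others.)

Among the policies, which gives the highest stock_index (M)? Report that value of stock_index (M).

Option 1 (E + 12):
  E = 126 + 12 = 138
  M = 91 − 2·138 = -185
Option 2 (E − 52, L − 37):
  E = 126 − 52 = 74
  M = 91 − 2·74 = -57
Option 3 (E + 5, L − 50):
  E = 126 + 5 = 131
  M = 91 − 2·131 = -171
Comparing — Option 1: M=-185, Option 2: M=-57, Option 3: M=-171. Highest is -57 (Option 2).

-57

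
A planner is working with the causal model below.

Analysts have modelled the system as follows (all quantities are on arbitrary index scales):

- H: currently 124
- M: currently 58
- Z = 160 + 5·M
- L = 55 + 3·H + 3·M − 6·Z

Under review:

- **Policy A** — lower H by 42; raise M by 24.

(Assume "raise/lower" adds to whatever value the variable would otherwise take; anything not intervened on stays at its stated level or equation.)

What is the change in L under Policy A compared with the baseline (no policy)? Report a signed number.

Baseline:
  H = 124
  M = 58
  Z = 160 + 5·58 = 450
  L = 55 + 3·124 + 3·58 − 6·450 = -2099
Policy A (H − 42, M + 24):
  H = 124 − 42 = 82
  M = 58 + 24 = 82
  Z = 160 + 5·82 = 570
  L = 55 + 3·82 + 3·82 − 6·570 = -2873
Change in L: -2873 − (-2099) = -774

-774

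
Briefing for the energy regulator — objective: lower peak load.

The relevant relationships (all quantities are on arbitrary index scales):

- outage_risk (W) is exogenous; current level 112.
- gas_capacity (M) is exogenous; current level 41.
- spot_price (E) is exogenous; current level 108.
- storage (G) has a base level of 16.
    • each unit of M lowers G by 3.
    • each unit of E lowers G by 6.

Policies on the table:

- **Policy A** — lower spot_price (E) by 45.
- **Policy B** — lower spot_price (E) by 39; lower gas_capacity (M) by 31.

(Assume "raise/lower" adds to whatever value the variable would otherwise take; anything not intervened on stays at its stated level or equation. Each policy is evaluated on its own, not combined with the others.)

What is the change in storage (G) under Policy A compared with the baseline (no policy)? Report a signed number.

270

Baseline:
  M = 41
  E = 108
  G = 16 − 3·41 − 6·108 = -755
Policy A (E − 45):
  M = 41
  E = 108 − 45 = 63
  G = 16 − 3·41 − 6·63 = -485
Change in G: -485 − (-755) = 270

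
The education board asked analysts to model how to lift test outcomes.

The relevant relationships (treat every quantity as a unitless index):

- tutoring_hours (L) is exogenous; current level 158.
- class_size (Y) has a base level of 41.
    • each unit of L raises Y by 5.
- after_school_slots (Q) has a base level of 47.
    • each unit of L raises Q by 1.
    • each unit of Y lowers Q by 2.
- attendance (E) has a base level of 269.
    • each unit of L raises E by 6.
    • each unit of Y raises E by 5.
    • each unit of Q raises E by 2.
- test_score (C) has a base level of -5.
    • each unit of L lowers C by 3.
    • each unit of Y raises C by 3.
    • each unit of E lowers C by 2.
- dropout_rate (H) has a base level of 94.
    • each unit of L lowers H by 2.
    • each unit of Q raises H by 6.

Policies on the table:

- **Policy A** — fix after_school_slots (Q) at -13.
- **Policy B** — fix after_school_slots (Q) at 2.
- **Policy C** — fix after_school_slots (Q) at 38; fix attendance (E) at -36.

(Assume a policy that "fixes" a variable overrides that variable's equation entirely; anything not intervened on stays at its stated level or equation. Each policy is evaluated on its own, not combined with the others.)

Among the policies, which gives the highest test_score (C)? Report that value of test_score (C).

2086

Policy A (Q := -13):
  L = 158
  Y = 41 + 5·158 = 831
  Q = -13
  E = 269 + 6·158 + 5·831 + 2·(-13) = 5346
  C = -5 − 3·158 + 3·831 − 2·5346 = -8678
Policy B (Q := 2):
  L = 158
  Y = 41 + 5·158 = 831
  Q = 2
  E = 269 + 6·158 + 5·831 + 2·2 = 5376
  C = -5 − 3·158 + 3·831 − 2·5376 = -8738
Policy C (Q := 38, E := -36):
  L = 158
  Y = 41 + 5·158 = 831
  Q = 38
  E = -36
  C = -5 − 3·158 + 3·831 − 2·(-36) = 2086
Comparing — Policy A: C=-8678, Policy B: C=-8738, Policy C: C=2086. Highest is 2086 (Policy C).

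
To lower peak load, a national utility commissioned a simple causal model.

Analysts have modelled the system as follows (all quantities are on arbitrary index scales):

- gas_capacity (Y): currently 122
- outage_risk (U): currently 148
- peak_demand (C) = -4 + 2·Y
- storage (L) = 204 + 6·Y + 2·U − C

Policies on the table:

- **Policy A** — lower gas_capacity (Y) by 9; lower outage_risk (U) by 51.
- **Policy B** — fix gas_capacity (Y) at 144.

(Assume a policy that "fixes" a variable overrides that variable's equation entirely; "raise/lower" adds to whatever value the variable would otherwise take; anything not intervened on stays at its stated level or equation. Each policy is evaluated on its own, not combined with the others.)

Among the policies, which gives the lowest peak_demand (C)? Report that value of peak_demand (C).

Policy A (Y − 9, U − 51):
  Y = 122 − 9 = 113
  C = -4 + 2·113 = 222
Policy B (Y := 144):
  Y = 144
  C = -4 + 2·144 = 284
Comparing — Policy A: C=222, Policy B: C=284. Lowest is 222 (Policy A).

222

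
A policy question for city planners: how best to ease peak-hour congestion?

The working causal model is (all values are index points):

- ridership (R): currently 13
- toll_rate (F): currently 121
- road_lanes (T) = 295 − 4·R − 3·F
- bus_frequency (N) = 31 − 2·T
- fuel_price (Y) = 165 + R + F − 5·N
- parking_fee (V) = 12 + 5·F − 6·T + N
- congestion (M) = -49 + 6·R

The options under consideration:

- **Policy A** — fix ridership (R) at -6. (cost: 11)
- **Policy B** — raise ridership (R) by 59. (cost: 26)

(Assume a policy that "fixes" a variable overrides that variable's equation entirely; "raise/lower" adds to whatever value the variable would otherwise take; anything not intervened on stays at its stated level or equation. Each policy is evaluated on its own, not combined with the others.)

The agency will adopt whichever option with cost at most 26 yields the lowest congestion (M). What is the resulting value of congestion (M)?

-85

Policy A (R := -6):
  R = -6
  M = -49 + 6·(-6) = -85
Policy B (R + 59):
  R = 13 + 59 = 72
  M = -49 + 6·72 = 383
Comparing — Policy A: M=-85, Policy B: M=383. Lowest is -85 (Policy A).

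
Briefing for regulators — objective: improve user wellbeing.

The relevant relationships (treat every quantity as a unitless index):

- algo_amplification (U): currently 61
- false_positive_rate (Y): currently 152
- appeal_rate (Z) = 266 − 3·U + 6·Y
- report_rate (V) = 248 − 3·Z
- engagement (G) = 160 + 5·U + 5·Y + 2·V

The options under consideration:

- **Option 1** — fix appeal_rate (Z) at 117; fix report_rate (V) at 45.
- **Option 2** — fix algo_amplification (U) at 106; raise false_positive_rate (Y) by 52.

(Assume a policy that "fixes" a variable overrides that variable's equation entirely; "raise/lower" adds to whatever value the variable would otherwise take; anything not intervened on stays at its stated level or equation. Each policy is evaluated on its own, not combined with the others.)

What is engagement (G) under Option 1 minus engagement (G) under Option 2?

6141

Option 1 (Z := 117, V := 45):
  U = 61
  Y = 152
  Z = 117
  V = 45
  G = 160 + 5·61 + 5·152 + 2·45 = 1315
Option 2 (U := 106, Y + 52):
  U = 106
  Y = 152 + 52 = 204
  Z = 266 − 3·106 + 6·204 = 1172
  V = 248 − 3·1172 = -3268
  G = 160 + 5·106 + 5·204 + 2·(-3268) = -4826
G: 1315 − (-4826) = 6141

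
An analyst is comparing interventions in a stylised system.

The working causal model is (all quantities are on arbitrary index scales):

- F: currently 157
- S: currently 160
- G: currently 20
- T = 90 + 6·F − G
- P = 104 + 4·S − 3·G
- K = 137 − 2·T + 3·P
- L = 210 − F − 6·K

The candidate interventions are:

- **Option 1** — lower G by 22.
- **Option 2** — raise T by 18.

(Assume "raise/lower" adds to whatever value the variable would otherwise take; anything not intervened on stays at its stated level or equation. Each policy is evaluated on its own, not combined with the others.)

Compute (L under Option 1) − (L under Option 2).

Option 1 (G − 22):
  F = 157
  S = 160
  G = 20 − 22 = -2
  T = 90 + 6·157 − (-2) = 1034
  P = 104 + 4·160 − 3·(-2) = 750
  K = 137 − 2·1034 + 3·750 = 319
  L = 210 − 157 − 6·319 = -1861
Option 2 (T + 18):
  F = 157
  S = 160
  G = 20
  T = 90 + 6·157 − 20 (+18 from intervention) = 1030
  P = 104 + 4·160 − 3·20 = 684
  K = 137 − 2·1030 + 3·684 = 129
  L = 210 − 157 − 6·129 = -721
L: -1861 − (-721) = -1140

-1140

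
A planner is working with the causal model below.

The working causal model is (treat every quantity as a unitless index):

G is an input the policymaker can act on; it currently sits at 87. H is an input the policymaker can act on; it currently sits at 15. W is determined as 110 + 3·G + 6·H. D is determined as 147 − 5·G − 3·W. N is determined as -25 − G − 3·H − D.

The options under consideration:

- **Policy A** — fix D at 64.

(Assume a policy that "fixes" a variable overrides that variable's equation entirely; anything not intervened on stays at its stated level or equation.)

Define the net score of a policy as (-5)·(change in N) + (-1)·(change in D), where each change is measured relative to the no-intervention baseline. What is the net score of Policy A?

Baseline:
  G = 87
  H = 15
  W = 110 + 3·87 + 6·15 = 461
  D = 147 − 5·87 − 3·461 = -1671
  N = -25 − 87 − 3·15 − (-1671) = 1514
Policy A (D := 64):
  G = 87
  H = 15
  W = 110 + 3·87 + 6·15 = 461
  D = 64
  N = -25 − 87 − 3·15 − 64 = -221
ΔN = -221 − 1514 = -1735; ΔD = 64 − (-1671) = 1735
Score = (-5)·(-1735) + (-1)·1735 = 6940

6940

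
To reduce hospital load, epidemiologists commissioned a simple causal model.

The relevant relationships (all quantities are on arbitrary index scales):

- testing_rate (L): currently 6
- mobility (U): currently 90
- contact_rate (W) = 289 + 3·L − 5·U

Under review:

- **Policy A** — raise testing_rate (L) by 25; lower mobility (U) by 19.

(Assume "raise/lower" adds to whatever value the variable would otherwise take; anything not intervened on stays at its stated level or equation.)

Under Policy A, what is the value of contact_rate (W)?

27

Policy A (L + 25, U − 19):
  L = 6 + 25 = 31
  U = 90 − 19 = 71
  W = 289 + 3·31 − 5·71 = 27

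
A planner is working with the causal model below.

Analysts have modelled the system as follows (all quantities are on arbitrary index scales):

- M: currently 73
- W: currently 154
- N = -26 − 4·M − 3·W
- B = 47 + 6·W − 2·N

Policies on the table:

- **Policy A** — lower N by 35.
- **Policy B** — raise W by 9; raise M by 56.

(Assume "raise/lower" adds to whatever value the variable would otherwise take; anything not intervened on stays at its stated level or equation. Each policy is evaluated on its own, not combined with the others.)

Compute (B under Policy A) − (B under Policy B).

-486

Policy A (N − 35):
  M = 73
  W = 154
  N = -26 − 4·73 − 3·154 (−35 from intervention) = -815
  B = 47 + 6·154 − 2·(-815) = 2601
Policy B (W + 9, M + 56):
  M = 73 + 56 = 129
  W = 154 + 9 = 163
  N = -26 − 4·129 − 3·163 = -1031
  B = 47 + 6·163 − 2·(-1031) = 3087
B: 2601 − 3087 = -486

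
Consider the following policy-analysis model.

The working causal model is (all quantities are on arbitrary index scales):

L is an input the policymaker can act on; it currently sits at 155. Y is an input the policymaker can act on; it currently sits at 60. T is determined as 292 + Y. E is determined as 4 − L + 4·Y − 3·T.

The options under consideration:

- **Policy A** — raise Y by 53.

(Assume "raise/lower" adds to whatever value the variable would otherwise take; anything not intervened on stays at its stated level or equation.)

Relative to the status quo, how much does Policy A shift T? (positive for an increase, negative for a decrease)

Baseline:
  Y = 60
  T = 292 + 60 = 352
Policy A (Y + 53):
  Y = 60 + 53 = 113
  T = 292 + 113 = 405
Change in T: 405 − 352 = 53

53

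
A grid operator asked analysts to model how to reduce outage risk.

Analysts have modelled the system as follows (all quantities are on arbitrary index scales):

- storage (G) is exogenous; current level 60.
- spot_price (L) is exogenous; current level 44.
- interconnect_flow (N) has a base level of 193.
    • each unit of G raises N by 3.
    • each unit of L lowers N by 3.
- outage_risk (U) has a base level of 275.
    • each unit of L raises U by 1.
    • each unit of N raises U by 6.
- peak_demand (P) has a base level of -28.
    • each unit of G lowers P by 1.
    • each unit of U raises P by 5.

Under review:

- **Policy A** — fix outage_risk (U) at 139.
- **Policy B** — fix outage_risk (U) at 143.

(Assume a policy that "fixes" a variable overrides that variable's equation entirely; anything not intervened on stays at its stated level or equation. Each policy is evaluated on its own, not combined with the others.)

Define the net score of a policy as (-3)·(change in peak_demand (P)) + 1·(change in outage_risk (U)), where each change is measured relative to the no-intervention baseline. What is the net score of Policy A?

Baseline:
  G = 60
  L = 44
  N = 193 + 3·60 − 3·44 = 241
  U = 275 + 44 + 6·241 = 1765
  P = -28 − 60 + 5·1765 = 8737
Policy A (U := 139):
  G = 60
  L = 44
  N = 193 + 3·60 − 3·44 = 241
  U = 139
  P = -28 − 60 + 5·139 = 607
ΔP = 607 − 8737 = -8130; ΔU = 139 − 1765 = -1626
Score = (-3)·(-8130) + 1·(-1626) = 22764

22764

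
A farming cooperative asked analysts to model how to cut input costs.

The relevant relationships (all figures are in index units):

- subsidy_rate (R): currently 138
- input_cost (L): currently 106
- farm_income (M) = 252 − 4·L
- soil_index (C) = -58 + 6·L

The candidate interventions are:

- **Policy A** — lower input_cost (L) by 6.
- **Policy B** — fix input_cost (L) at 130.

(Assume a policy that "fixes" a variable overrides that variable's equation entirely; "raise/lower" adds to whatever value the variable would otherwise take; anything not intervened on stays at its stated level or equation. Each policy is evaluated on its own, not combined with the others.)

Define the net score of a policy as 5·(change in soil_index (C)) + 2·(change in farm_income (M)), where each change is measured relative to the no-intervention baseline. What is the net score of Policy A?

-132

Baseline:
  L = 106
  M = 252 − 4·106 = -172
  C = -58 + 6·106 = 578
Policy A (L − 6):
  L = 106 − 6 = 100
  M = 252 − 4·100 = -148
  C = -58 + 6·100 = 542
ΔC = 542 − 578 = -36; ΔM = -148 − (-172) = 24
Score = 5·(-36) + 2·24 = -132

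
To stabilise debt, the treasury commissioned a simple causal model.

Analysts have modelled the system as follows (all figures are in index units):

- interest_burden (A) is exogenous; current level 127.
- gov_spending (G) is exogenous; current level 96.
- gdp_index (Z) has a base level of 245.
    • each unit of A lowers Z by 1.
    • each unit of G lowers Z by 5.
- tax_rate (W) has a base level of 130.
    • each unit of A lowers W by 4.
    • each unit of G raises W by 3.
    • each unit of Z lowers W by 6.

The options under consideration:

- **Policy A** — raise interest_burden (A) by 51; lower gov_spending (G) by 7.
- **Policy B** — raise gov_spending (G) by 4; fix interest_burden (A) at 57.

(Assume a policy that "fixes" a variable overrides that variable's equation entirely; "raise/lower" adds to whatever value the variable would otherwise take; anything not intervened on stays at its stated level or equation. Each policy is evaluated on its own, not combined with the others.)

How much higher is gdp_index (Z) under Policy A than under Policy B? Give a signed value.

-66

Policy A (A + 51, G − 7):
  A = 127 + 51 = 178
  G = 96 − 7 = 89
  Z = 245 − 178 − 5·89 = -378
Policy B (G + 4, A := 57):
  A = 57
  G = 96 + 4 = 100
  Z = 245 − 57 − 5·100 = -312
Z: -378 − (-312) = -66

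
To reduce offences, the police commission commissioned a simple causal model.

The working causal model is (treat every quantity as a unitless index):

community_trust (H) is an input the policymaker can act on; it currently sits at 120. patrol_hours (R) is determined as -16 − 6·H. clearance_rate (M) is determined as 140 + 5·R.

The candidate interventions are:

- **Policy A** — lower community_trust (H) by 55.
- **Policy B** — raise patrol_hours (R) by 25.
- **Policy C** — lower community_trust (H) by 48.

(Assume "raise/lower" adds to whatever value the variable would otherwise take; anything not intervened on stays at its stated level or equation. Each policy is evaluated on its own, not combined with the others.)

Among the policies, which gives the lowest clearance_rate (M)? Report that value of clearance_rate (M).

Policy A (H − 55):
  H = 120 − 55 = 65
  R = -16 − 6·65 = -406
  M = 140 + 5·(-406) = -1890
Policy B (R + 25):
  H = 120
  R = -16 − 6·120 (+25 from intervention) = -711
  M = 140 + 5·(-711) = -3415
Policy C (H − 48):
  H = 120 − 48 = 72
  R = -16 − 6·72 = -448
  M = 140 + 5·(-448) = -2100
Comparing — Policy A: M=-1890, Policy B: M=-3415, Policy C: M=-2100. Lowest is -3415 (Policy B).

-3415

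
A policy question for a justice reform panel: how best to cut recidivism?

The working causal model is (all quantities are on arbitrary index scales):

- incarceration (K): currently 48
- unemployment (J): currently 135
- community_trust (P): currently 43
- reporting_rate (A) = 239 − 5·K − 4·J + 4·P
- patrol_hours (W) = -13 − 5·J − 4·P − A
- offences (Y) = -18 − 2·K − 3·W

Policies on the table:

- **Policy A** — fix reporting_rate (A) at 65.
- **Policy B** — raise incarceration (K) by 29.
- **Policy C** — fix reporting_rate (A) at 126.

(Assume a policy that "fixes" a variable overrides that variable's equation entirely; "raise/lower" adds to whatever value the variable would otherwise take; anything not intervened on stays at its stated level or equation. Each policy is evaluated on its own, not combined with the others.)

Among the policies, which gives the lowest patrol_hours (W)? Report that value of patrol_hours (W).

-986

Policy A (A := 65):
  K = 48
  J = 135
  P = 43
  A = 65
  W = -13 − 5·135 − 4·43 − 65 = -925
Policy B (K + 29):
  K = 48 + 29 = 77
  J = 135
  P = 43
  A = 239 − 5·77 − 4·135 + 4·43 = -514
  W = -13 − 5·135 − 4·43 − (-514) = -346
Policy C (A := 126):
  K = 48
  J = 135
  P = 43
  A = 126
  W = -13 − 5·135 − 4·43 − 126 = -986
Comparing — Policy A: W=-925, Policy B: W=-346, Policy C: W=-986. Lowest is -986 (Policy C).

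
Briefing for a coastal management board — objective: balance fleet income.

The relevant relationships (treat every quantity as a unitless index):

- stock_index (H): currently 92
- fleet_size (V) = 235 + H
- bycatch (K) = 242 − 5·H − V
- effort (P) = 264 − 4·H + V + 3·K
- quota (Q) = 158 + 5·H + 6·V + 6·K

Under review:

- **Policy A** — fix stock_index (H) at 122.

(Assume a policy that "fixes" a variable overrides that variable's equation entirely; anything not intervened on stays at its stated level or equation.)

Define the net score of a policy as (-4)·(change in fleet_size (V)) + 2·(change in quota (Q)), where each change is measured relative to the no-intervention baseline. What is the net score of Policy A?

Baseline:
  H = 92
  V = 235 + 92 = 327
  K = 242 − 5·92 − 327 = -545
  Q = 158 + 5·92 + 6·327 + 6·(-545) = -690
Policy A (H := 122):
  H = 122
  V = 235 + 122 = 357
  K = 242 − 5·122 − 357 = -725
  Q = 158 + 5·122 + 6·357 + 6·(-725) = -1440
ΔV = 357 − 327 = 30; ΔQ = -1440 − (-690) = -750
Score = (-4)·30 + 2·(-750) = -1620

-1620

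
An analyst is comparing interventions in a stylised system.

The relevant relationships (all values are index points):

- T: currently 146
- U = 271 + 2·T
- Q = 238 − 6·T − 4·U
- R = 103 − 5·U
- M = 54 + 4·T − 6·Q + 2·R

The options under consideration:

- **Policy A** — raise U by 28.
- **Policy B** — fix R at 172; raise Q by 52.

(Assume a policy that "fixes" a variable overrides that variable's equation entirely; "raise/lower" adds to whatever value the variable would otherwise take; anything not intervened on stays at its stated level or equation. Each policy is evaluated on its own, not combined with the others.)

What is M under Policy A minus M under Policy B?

Policy A (U + 28):
  T = 146
  U = 271 + 2·146 (+28 from intervention) = 591
  Q = 238 − 6·146 − 4·591 = -3002
  R = 103 − 5·591 = -2852
  M = 54 + 4·146 − 6·(-3002) + 2·(-2852) = 12946
Policy B (R := 172, Q + 52):
  T = 146
  U = 271 + 2·146 = 563
  Q = 238 − 6·146 − 4·563 (+52 from intervention) = -2838
  R = 172
  M = 54 + 4·146 − 6·(-2838) + 2·172 = 18010
M: 12946 − 18010 = -5064

-5064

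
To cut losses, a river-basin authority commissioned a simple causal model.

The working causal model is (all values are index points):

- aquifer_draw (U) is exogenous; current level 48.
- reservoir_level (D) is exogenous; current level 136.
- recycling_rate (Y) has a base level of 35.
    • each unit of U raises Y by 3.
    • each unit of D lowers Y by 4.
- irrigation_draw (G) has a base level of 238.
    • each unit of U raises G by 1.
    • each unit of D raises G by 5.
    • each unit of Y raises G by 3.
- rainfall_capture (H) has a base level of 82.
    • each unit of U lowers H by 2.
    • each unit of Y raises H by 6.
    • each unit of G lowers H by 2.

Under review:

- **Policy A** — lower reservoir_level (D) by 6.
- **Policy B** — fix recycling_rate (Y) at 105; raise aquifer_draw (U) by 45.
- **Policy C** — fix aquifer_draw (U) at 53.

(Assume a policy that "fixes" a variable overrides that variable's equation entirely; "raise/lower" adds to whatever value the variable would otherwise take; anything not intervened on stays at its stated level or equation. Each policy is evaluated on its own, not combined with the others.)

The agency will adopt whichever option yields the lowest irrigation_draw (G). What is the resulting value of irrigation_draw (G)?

Policy A (D − 6):
  U = 48
  D = 136 − 6 = 130
  Y = 35 + 3·48 − 4·130 = -341
  G = 238 + 48 + 5·130 + 3·(-341) = -87
Policy B (Y := 105, U + 45):
  U = 48 + 45 = 93
  D = 136
  Y = 105
  G = 238 + 93 + 5·136 + 3·105 = 1326
Policy C (U := 53):
  U = 53
  D = 136
  Y = 35 + 3·53 − 4·136 = -350
  G = 238 + 53 + 5·136 + 3·(-350) = -79
Comparing — Policy A: G=-87, Policy B: G=1326, Policy C: G=-79. Lowest is -87 (Policy A).

-87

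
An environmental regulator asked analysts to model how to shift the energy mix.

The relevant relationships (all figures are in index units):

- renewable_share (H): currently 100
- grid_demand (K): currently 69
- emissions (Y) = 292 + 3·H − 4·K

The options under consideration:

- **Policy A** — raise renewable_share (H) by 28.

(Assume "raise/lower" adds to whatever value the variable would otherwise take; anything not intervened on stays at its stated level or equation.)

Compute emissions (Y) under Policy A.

Policy A (H + 28):
  H = 100 + 28 = 128
  K = 69
  Y = 292 + 3·128 − 4·69 = 400

400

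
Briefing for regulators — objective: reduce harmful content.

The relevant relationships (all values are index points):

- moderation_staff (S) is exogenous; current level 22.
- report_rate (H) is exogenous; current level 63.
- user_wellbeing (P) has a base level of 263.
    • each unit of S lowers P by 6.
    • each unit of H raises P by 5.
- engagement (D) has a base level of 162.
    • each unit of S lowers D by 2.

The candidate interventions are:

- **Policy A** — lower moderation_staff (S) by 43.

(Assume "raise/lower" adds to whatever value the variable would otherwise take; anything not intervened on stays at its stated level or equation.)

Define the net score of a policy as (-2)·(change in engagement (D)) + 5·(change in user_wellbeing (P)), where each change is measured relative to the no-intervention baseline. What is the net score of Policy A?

1118

Baseline:
  S = 22
  H = 63
  P = 263 − 6·22 + 5·63 = 446
  D = 162 − 2·22 = 118
Policy A (S − 43):
  S = 22 − 43 = -21
  H = 63
  P = 263 − 6·(-21) + 5·63 = 704
  D = 162 − 2·(-21) = 204
ΔD = 204 − 118 = 86; ΔP = 704 − 446 = 258
Score = (-2)·86 + 5·258 = 1118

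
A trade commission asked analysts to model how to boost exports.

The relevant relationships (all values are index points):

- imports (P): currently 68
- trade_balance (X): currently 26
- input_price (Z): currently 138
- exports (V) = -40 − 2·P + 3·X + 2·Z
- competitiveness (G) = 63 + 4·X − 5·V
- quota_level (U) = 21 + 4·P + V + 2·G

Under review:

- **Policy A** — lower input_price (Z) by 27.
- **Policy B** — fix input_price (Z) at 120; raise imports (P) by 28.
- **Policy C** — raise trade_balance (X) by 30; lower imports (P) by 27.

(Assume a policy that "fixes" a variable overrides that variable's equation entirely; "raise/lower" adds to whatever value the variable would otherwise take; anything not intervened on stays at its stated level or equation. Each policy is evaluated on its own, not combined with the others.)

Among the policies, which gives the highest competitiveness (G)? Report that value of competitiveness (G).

-263

Policy A (Z − 27):
  P = 68
  X = 26
  Z = 138 − 27 = 111
  V = -40 − 2·68 + 3·26 + 2·111 = 124
  G = 63 + 4·26 − 5·124 = -453
Policy B (Z := 120, P + 28):
  P = 68 + 28 = 96
  X = 26
  Z = 120
  V = -40 − 2·96 + 3·26 + 2·120 = 86
  G = 63 + 4·26 − 5·86 = -263
Policy C (X + 30, P − 27):
  P = 68 − 27 = 41
  X = 26 + 30 = 56
  Z = 138
  V = -40 − 2·41 + 3·56 + 2·138 = 322
  G = 63 + 4·56 − 5·322 = -1323
Comparing — Policy A: G=-453, Policy B: G=-263, Policy C: G=-1323. Highest is -263 (Policy B).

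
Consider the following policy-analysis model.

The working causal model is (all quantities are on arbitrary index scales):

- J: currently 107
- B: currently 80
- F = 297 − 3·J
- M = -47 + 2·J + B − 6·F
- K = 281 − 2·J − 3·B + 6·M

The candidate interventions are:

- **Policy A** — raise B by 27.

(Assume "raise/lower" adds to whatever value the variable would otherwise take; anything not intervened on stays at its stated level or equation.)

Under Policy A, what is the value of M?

418

Policy A (B + 27):
  J = 107
  B = 80 + 27 = 107
  F = 297 − 3·107 = -24
  M = -47 + 2·107 + 107 − 6·(-24) = 418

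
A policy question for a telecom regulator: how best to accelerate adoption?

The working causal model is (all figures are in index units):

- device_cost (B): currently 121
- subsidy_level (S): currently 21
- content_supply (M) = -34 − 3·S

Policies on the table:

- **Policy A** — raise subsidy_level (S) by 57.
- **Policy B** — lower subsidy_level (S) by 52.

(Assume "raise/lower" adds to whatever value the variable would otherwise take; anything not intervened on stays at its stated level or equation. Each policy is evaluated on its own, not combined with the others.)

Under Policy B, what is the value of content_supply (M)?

Policy B (S − 52):
  S = 21 − 52 = -31
  M = -34 − 3·(-31) = 59

59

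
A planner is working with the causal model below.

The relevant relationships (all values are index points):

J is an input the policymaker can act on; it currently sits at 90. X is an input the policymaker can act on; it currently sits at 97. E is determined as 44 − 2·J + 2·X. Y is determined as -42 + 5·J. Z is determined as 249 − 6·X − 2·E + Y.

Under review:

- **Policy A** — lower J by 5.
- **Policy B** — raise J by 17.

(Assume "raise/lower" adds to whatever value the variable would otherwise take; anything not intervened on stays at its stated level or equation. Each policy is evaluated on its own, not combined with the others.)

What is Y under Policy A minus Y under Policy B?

-110

Policy A (J − 5):
  J = 90 − 5 = 85
  Y = -42 + 5·85 = 383
Policy B (J + 17):
  J = 90 + 17 = 107
  Y = -42 + 5·107 = 493
Y: 383 − 493 = -110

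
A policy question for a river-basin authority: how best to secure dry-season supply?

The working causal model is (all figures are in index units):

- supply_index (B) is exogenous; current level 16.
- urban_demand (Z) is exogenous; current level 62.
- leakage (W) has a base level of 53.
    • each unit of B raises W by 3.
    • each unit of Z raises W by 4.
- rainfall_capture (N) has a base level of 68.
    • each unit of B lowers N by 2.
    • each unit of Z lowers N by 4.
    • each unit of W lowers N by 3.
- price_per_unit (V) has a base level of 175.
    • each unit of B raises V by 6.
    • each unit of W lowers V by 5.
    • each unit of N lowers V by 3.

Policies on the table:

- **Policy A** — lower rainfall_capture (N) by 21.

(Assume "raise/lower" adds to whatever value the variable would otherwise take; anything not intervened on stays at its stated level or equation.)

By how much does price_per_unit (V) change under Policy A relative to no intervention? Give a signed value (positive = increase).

63

Baseline:
  B = 16
  Z = 62
  W = 53 + 3·16 + 4·62 = 349
  N = 68 − 2·16 − 4·62 − 3·349 = -1259
  V = 175 + 6·16 − 5·349 − 3·(-1259) = 2303
Policy A (N − 21):
  B = 16
  Z = 62
  W = 53 + 3·16 + 4·62 = 349
  N = 68 − 2·16 − 4·62 − 3·349 (−21 from intervention) = -1280
  V = 175 + 6·16 − 5·349 − 3·(-1280) = 2366
Change in V: 2366 − 2303 = 63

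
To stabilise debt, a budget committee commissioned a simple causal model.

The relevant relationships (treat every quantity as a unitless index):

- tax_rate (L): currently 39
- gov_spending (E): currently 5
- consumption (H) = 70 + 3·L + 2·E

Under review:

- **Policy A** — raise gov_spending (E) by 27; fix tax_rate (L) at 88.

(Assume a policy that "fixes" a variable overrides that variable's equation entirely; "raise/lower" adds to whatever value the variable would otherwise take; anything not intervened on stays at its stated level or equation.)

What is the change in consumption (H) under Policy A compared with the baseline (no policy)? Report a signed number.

201

Baseline:
  L = 39
  E = 5
  H = 70 + 3·39 + 2·5 = 197
Policy A (E + 27, L := 88):
  L = 88
  E = 5 + 27 = 32
  H = 70 + 3·88 + 2·32 = 398
Change in H: 398 − 197 = 201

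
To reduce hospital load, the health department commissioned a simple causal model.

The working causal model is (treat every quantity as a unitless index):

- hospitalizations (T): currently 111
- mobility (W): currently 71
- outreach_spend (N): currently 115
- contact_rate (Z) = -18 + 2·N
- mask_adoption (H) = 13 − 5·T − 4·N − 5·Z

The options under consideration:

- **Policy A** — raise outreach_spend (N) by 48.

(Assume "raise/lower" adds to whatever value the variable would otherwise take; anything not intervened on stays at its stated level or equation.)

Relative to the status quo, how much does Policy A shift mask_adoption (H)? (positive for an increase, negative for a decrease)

Baseline:
  T = 111
  N = 115
  Z = -18 + 2·115 = 212
  H = 13 − 5·111 − 4·115 − 5·212 = -2062
Policy A (N + 48):
  T = 111
  N = 115 + 48 = 163
  Z = -18 + 2·163 = 308
  H = 13 − 5·111 − 4·163 − 5·308 = -2734
Change in H: -2734 − (-2062) = -672

-672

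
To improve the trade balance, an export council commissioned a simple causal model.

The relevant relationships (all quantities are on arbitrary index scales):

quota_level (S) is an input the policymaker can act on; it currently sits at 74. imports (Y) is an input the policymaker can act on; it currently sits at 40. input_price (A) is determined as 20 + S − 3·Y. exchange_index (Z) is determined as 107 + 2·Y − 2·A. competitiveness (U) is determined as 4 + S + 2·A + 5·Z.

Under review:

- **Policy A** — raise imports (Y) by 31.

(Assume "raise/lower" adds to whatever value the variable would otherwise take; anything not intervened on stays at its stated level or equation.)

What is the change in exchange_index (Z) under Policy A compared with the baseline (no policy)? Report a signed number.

Baseline:
  S = 74
  Y = 40
  A = 20 + 74 − 3·40 = -26
  Z = 107 + 2·40 − 2·(-26) = 239
Policy A (Y + 31):
  S = 74
  Y = 40 + 31 = 71
  A = 20 + 74 − 3·71 = -119
  Z = 107 + 2·71 − 2·(-119) = 487
Change in Z: 487 − 239 = 248

248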